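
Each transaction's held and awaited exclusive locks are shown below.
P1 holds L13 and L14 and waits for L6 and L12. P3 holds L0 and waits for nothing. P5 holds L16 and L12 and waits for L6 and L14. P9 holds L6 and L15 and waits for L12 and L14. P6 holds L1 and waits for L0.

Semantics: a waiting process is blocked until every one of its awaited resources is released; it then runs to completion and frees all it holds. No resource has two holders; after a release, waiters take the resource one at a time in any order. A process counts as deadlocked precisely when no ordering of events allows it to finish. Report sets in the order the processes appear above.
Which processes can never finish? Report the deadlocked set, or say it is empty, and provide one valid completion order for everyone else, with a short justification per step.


Deadlocked: P1, P5 and P9.
Key observation: the knot is the closed ring of waits P1 -> P5 -> P1; P9 is caught in further circular waits.
One completion order for the rest: P3, P6.
Verifying each step:
  run P3 (it waits on nothing); releases L0
  P6: everything it awaited (L0) is free; runs, freeing L1


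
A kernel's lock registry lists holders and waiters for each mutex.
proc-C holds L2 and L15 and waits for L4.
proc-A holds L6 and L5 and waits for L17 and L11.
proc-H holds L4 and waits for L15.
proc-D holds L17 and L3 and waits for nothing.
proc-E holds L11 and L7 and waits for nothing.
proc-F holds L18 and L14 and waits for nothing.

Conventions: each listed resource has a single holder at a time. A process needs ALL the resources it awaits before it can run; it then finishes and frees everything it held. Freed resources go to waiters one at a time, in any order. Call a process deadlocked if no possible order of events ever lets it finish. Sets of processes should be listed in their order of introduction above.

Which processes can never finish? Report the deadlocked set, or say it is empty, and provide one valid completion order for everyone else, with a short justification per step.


Deadlocked set: proc-C and proc-H.
Key observation: the waits loop around proc-C -> proc-H -> proc-C with no way out; no other process is dragged down with it.
The rest can finish in the order proc-D, proc-E, proc-A, proc-F.
Walking it through:
  run proc-D (it waits on nothing); releases L17 and L3
  run proc-E (it waits on nothing); releases L11 and L7
  proc-A: everything it awaited (L17 and L11) is free; runs, freeing L6 and L5
  run proc-F (it waits on nothing); releases L18 and L14


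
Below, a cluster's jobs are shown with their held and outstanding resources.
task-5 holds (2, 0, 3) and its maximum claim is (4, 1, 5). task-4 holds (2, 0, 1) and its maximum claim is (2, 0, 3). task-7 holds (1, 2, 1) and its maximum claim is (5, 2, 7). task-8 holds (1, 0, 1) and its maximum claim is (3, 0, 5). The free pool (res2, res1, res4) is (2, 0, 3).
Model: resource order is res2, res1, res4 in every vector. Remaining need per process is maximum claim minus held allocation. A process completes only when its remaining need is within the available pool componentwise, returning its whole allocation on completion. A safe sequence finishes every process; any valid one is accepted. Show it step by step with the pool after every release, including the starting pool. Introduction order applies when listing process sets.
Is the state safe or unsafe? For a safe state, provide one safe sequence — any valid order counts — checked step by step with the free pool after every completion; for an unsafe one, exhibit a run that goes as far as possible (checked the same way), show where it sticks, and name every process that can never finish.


UNSAFE.
Key observation: after task-4, task-8 the pool peaks at (5, 0, 5), and each blocked process is short somewhere: task-5 on res1; task-7 on res4.
A maximal execution: task-4, task-8 — then nothing else fits. Step-by-step check:
  pool = (2, 0, 3)
  task-4 needs (0, 0, 2) <= (2, 0, 3) -> finishes; pool += (2, 0, 1) = (4, 0, 4)
  task-8 needs (2, 0, 4) <= (4, 0, 4) -> finishes; pool += (1, 0, 1) = (5, 0, 5)
  blocked: task-5 wants (2, 1, 2), pool (5, 0, 5) — not enough res1
  blocked: task-7 wants (4, 0, 6), pool (5, 0, 5) — not enough res4
Processes that can never finish: task-5 and task-7.


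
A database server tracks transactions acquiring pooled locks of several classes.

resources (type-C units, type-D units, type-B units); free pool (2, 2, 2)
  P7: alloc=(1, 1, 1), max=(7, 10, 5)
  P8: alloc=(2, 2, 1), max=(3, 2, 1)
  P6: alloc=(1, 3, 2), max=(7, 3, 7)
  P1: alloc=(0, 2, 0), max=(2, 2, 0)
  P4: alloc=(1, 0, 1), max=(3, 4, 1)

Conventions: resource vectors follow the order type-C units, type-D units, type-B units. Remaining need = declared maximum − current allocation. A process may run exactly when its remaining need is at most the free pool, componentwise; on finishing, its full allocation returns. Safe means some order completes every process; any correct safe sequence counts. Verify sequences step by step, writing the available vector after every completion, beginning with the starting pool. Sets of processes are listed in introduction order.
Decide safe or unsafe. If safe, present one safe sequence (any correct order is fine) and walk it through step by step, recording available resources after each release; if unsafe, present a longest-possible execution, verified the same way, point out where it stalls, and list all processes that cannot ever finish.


UNSAFE — no complete ordering exists.
Key observation: type-C units is the bottleneck — with P8, P1, P4 done the pool holds (5, 6, 4), short of every remaining need.
Going as far as possible: P8, P1, P4; after that, nothing fits. Walking it through:
  pool = (2, 2, 2)
  P8 needs (1, 0, 0) <= (2, 2, 2) -> finishes; pool += (2, 2, 1) = (4, 4, 3)
  P1 needs (2, 0, 0) <= (4, 4, 3) -> finishes; pool += (0, 2, 0) = (4, 6, 3)
  P4 needs (2, 4, 0) <= (4, 6, 3) -> finishes; pool += (1, 0, 1) = (5, 6, 4)
  P7 still needs (6, 9, 4) but only (5, 6, 4) is free — short on type-C units and type-D units
  P6 still needs (6, 0, 5) but only (5, 6, 4) is free — short on type-C units and type-B units
Permanently blocked: P7 and P6.


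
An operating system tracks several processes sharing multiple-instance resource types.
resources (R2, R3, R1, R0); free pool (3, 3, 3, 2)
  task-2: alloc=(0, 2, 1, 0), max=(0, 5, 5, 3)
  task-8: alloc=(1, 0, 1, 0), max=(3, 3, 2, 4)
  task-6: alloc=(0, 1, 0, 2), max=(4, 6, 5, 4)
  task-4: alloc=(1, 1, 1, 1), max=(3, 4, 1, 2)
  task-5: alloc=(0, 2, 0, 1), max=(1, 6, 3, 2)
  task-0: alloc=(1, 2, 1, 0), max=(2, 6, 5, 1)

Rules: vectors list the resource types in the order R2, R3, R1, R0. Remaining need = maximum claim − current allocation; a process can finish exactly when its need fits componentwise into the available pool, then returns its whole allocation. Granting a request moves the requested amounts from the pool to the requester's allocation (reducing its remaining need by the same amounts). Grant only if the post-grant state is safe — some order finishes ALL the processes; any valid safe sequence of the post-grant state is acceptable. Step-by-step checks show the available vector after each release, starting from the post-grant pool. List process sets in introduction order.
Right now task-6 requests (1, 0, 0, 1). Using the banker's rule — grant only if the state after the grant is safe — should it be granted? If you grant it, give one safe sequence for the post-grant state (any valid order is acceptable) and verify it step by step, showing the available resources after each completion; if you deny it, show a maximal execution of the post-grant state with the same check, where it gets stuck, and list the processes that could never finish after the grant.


GRANT: granting preserves safety; a valid post-grant sequence is task-4, task-5, task-2, task-0, task-6, task-8.
Key observation: the transfer keeps a workable pool ((2, 3, 3, 1)); task-4 starts the safe sequence.
Verifying the post-grant state step by step:
  pool = (2, 3, 3, 1)
  task-4 needs (2, 3, 0, 1) <= (2, 3, 3, 1) -> finishes; pool += (1, 1, 1, 1) = (3, 4, 4, 2)
  task-5 needs (1, 4, 3, 1) <= (3, 4, 4, 2) -> finishes; pool += (0, 2, 0, 1) = (3, 6, 4, 3)
  task-2 needs (0, 3, 4, 3) <= (3, 6, 4, 3) -> finishes; pool += (0, 2, 1, 0) = (3, 8, 5, 3)
  task-0 needs (1, 4, 4, 1) <= (3, 8, 5, 3) -> finishes; pool += (1, 2, 1, 0) = (4, 10, 6, 3)
  task-6 needs (3, 5, 5, 1) <= (4, 10, 6, 3) -> finishes; pool += (1, 1, 0, 3) = (5, 11, 6, 6)
  task-8 needs (2, 3, 1, 4) <= (5, 11, 6, 6) -> finishes; pool += (1, 0, 1, 0) = (6, 11, 7, 6)


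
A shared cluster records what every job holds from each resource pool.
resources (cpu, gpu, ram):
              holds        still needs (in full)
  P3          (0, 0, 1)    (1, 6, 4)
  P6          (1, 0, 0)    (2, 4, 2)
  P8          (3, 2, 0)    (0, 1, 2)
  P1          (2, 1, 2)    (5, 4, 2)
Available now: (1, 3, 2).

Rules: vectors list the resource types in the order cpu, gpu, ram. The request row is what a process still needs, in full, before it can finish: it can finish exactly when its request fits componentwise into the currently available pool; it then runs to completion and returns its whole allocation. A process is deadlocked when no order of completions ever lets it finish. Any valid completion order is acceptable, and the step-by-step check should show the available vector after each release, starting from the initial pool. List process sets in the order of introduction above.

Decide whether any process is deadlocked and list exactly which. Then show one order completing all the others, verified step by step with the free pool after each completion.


Nothing here is deadlocked.
Key observation: starting with P8, each completion frees enough for the next — no one is permanently blocked.
One completion order for the rest: P8, P6, P1, P3. Verifying each step:
  pool = (1, 3, 2)
  P8 needs (0, 1, 2) <= (1, 3, 2) -> finishes; pool += (3, 2, 0) = (4, 5, 2)
  P6 needs (2, 4, 2) <= (4, 5, 2) -> finishes; pool += (1, 0, 0) = (5, 5, 2)
  P1 needs (5, 4, 2) <= (5, 5, 2) -> finishes; pool += (2, 1, 2) = (7, 6, 4)
  P3 needs (1, 6, 4) <= (7, 6, 4) -> finishes; pool += (0, 0, 1) = (7, 6, 5)


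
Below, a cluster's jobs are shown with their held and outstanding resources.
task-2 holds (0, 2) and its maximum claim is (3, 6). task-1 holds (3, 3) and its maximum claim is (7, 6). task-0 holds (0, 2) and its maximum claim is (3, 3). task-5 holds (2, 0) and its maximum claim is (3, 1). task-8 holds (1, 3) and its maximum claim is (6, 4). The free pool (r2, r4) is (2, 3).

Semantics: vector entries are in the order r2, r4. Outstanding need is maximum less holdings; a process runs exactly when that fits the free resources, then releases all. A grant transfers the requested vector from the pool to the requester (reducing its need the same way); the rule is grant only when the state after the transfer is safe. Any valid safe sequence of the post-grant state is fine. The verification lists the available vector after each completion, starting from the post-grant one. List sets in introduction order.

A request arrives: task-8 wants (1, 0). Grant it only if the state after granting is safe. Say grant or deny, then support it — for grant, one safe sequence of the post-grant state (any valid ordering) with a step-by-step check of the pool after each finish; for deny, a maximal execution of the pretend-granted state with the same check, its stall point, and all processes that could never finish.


DENY. Granting would leave the state unsafe.
Key observation: after task-5, task-0, task-2 complete, (3, 7) is the best the pool ever gets, yet each leftover process wants more r2.
After a pretend grant, a maximal execution: task-5, task-0, task-2 — then nothing else fits. Step-by-step check:
  pool = (1, 3)
  task-5 needs (1, 1) <= (1, 3) -> finishes; pool += (2, 0) = (3, 3)
  task-0 needs (3, 1) <= (3, 3) -> finishes; pool += (0, 2) = (3, 5)
  task-2 needs (3, 4) <= (3, 5) -> finishes; pool += (0, 2) = (3, 7)
  task-1 still needs (4, 3) but only (3, 7) is free — short on r2
  task-8 still needs (4, 1) but only (3, 7) is free — short on r2
Had the request been granted, task-1 and task-8 could never finish.


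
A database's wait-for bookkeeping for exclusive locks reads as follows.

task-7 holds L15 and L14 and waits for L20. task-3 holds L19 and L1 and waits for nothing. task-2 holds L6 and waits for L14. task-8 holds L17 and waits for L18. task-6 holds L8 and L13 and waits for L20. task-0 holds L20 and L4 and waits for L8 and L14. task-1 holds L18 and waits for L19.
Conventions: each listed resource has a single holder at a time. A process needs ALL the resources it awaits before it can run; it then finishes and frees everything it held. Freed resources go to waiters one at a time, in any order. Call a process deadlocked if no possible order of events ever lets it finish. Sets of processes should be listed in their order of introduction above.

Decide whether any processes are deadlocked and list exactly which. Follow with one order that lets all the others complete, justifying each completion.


Deadlocked set: task-7, task-2, task-6 and task-0.
Key observation: the knot is the closed ring of waits task-7 -> task-0 -> task-7; task-6 is caught in further circular waits and task-2 waits into the deadlock from upstream.
A valid finishing order for the others: task-3, task-1, task-8.
Walking it through:
  task-3: no waits; runs immediately, freeing L19 and L1
  task-1: everything it awaited (L19) is free; runs, freeing L18
  task-8: everything it awaited (L18) is free; runs, freeing L17


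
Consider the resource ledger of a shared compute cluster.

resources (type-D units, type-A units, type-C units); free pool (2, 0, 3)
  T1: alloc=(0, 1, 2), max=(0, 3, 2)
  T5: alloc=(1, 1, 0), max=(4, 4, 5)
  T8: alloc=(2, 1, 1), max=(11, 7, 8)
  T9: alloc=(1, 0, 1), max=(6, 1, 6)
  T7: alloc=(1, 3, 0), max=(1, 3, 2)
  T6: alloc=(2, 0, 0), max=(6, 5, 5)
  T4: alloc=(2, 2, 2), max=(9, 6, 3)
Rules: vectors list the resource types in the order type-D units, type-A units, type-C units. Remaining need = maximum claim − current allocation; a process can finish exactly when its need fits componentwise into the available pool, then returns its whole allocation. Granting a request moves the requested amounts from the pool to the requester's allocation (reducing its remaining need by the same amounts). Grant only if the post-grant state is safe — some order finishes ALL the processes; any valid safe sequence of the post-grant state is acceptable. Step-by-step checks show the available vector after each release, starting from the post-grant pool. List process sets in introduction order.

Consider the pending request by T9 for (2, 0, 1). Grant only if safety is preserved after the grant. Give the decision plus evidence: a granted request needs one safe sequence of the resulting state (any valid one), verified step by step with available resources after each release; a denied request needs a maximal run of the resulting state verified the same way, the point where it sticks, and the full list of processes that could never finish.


DENY — the pretend-granted state is unsafe.
Key observation: the pool after T7, T1 is (1, 4, 4); every surviving request exceeds it in type-D units, so progress ends there.
Pretend the grant happened; the run T7, T1 goes as far as possible. Check, step by step:
  pool = (0, 0, 2)
  run T7 (needs (0, 0, 2), free (0, 0, 2)); after release of (1, 3, 0) the pool is (1, 3, 2)
  run T1 (needs (0, 2, 0), free (1, 3, 2)); after release of (0, 1, 2) the pool is (1, 4, 4)
  T5 still needs (3, 3, 5) but only (1, 4, 4) is free — short on type-D units and type-C units
  T8 still needs (9, 6, 7) but only (1, 4, 4) is free — short on type-D units, type-A units and type-C units
  T9 still needs (3, 1, 4) but only (1, 4, 4) is free — short on type-D units
  T6 still needs (4, 5, 5) but only (1, 4, 4) is free — short on type-D units, type-A units and type-C units
  T4 still needs (7, 4, 1) but only (1, 4, 4) is free — short on type-D units
Post-grant, the permanently blocked set is T5, T8, T9, T6 and T4.


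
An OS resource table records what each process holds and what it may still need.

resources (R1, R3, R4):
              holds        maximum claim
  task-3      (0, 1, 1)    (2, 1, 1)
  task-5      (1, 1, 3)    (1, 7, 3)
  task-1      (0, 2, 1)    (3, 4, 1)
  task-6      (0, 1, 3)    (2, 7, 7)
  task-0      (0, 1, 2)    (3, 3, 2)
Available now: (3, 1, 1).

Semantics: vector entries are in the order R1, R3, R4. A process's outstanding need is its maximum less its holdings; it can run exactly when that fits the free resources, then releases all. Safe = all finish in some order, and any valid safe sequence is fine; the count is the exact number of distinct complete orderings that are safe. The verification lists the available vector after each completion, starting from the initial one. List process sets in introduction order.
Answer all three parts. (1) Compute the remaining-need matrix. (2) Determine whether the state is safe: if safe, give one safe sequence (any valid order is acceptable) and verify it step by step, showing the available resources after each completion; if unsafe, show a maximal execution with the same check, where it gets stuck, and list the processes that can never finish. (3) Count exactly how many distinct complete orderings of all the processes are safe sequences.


(1) Need matrix, components ordered R1, R3, R4:
  task-3: (2, 0, 0)
  task-5: (0, 6, 0)
  task-1: (3, 2, 0)
  task-6: (2, 6, 4)
  task-0: (3, 2, 0)
(2) The state is UNSAFE.
Key observation: the pool after task-3, task-1, task-0 is (3, 5, 5); every surviving request exceeds it in R3, so progress ends there.
A maximal execution: task-3, task-1, task-0 — then nothing else fits. Walking it through:
  pool = (3, 1, 1)
  run task-3 (needs (2, 0, 0), free (3, 1, 1)); after release of (0, 1, 1) the pool is (3, 2, 2)
  run task-1 (needs (3, 2, 0), free (3, 2, 2)); after release of (0, 2, 1) the pool is (3, 4, 3)
  run task-0 (needs (3, 2, 0), free (3, 4, 3)); after release of (0, 1, 2) the pool is (3, 5, 5)
  task-5 cannot run: need (0, 6, 0) vs free (3, 5, 5) (insufficient R3)
  task-6 cannot run: need (2, 6, 4) vs free (3, 5, 5) (insufficient R3)
Permanently blocked: task-5 and task-6.
(3) The exact count: 0 of the possible complete orderings are safe sequences.


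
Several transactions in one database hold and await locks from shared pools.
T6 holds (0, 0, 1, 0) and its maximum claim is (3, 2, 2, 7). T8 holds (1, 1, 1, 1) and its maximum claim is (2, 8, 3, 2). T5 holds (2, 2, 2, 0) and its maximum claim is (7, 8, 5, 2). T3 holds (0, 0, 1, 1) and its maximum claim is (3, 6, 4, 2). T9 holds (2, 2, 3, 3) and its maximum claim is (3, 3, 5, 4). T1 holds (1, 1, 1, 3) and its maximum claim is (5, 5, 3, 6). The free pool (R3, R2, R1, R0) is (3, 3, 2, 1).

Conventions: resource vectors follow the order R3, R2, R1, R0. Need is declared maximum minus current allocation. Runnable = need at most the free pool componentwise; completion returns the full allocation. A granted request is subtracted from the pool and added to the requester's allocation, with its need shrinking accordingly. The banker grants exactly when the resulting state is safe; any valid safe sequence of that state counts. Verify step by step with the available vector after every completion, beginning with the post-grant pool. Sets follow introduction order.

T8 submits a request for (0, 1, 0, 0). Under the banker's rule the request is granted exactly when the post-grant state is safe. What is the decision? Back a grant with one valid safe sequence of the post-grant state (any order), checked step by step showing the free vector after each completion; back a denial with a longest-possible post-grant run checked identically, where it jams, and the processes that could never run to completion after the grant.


DENY — the pretend-granted state is unsafe.
Key observation: the wall is R2: completing T9, T1, T6 brings the pool only to (6, 5, 7, 7), and all the rest need more.
On the post-grant state, T9, T1, T6 is a maximal run — nothing extends it. Walking it through:
  pool = (3, 2, 2, 1)
  T9 needs (1, 1, 2, 1) <= (3, 2, 2, 1) -> finishes; pool += (2, 2, 3, 3) = (5, 4, 5, 4)
  T1 needs (4, 4, 2, 3) <= (5, 4, 5, 4) -> finishes; pool += (1, 1, 1, 3) = (6, 5, 6, 7)
  T6 needs (3, 2, 1, 7) <= (6, 5, 6, 7) -> finishes; pool += (0, 0, 1, 0) = (6, 5, 7, 7)
  T8 still needs (1, 6, 2, 1) but only (6, 5, 7, 7) is free — short on R2
  T5 still needs (5, 6, 3, 2) but only (6, 5, 7, 7) is free — short on R2
  T3 still needs (3, 6, 3, 1) but only (6, 5, 7, 7) is free — short on R2
Had the request been granted, T8, T5 and T3 could never finish.


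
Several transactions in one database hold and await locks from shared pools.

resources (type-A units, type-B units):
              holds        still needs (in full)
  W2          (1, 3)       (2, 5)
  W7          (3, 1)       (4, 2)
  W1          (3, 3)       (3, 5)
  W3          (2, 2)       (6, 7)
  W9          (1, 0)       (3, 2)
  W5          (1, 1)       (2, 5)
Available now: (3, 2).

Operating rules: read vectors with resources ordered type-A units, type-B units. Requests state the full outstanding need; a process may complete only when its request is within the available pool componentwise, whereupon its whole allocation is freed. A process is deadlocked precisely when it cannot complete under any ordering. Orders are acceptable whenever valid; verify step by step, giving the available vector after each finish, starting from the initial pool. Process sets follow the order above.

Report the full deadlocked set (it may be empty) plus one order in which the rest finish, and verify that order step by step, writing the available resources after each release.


Deadlocked: W2, W1, W3 and W5.
Key observation: once W9, W7 finish, the pool peaks at (7, 3) — and every remaining process still needs more type-B units than that.
One completion order for the rest: W9, W7. Step-by-step check:
  pool = (3, 2)
  W9: need (3, 2) fits (3, 2); releases (1, 0), pool now (4, 2)
  W7: need (4, 2) fits (4, 2); releases (3, 1), pool now (7, 3)
None of the blocked processes ever fits:
  W2 still needs (2, 5) but only (7, 3) is free — short on type-B units
  W1 still needs (3, 5) but only (7, 3) is free — short on type-B units
  W3 still needs (6, 7) but only (7, 3) is free — short on type-B units
  W5 still needs (2, 5) but only (7, 3) is free — short on type-B units


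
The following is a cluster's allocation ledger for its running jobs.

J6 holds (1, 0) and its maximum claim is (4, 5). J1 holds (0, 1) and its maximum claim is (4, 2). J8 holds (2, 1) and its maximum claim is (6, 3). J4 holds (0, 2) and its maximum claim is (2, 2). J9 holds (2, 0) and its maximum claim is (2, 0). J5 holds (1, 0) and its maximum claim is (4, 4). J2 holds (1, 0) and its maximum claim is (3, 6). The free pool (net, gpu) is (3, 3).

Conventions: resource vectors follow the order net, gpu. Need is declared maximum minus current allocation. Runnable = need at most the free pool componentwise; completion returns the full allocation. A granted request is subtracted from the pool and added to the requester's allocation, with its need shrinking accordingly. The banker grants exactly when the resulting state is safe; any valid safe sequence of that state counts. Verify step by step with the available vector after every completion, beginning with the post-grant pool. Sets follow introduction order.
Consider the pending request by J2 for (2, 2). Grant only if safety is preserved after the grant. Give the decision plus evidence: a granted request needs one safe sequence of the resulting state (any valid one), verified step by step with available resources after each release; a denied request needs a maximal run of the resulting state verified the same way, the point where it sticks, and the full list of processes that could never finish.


DENY: after the grant no complete ordering would exist.
Key observation: after J9, J4 the pool peaks at (3, 3), and each blocked process is short somewhere: J6 on gpu; J1 on net; J8 on net; J5 on gpu; J2 on gpu.
On the post-grant state, J9, J4 is a maximal run — nothing extends it. Step-by-step check:
  pool = (1, 1)
  run J9 (needs (0, 0), free (1, 1)); after release of (2, 0) the pool is (3, 1)
  run J4 (needs (2, 0), free (3, 1)); after release of (0, 2) the pool is (3, 3)
  J6 still needs (3, 5) but only (3, 3) is free — short on gpu
  J1 still needs (4, 1) but only (3, 3) is free — short on net
  J8 still needs (4, 2) but only (3, 3) is free — short on net
  J5 still needs (3, 4) but only (3, 3) is free — short on gpu
  J2 still needs (0, 4) but only (3, 3) is free — short on gpu
Had the request been granted, J6, J1, J8, J5 and J2 could never finish.


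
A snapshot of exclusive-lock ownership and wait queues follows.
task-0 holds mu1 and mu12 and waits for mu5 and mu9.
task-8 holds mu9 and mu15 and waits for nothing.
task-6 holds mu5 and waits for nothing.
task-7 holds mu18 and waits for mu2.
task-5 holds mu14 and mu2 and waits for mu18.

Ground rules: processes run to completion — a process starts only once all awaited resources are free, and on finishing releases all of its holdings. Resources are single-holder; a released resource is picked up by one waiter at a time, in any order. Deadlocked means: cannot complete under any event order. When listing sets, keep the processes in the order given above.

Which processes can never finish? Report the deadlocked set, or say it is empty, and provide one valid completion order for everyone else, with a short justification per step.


Deadlocked: task-7 and task-5.
Key observation: the waits loop around task-7 -> task-5 -> task-7 with no way out; no other process is dragged down with it.
One completion order for the rest: task-6, task-8, task-0.
Step-by-step check:
  task-6: no waits; runs immediately, freeing mu5
  task-8: no waits; runs immediately, freeing mu9 and mu15
  task-0 waits on mu5 and mu9 — all released -> runs and releases mu1 and mu12


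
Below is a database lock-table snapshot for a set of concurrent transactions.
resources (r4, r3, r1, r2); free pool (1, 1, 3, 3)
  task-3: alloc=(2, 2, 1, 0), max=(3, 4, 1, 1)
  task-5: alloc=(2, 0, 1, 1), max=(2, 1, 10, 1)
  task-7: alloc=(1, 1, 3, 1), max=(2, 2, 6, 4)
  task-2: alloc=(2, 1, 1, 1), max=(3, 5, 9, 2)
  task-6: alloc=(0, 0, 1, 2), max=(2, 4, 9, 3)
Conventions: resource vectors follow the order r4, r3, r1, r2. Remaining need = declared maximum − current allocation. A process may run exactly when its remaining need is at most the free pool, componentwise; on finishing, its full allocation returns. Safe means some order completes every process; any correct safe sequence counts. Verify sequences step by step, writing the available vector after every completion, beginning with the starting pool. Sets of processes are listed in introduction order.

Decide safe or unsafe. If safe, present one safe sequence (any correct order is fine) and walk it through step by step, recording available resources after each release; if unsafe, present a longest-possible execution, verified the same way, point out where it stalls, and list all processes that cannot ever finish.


UNSAFE — no complete ordering exists.
Key observation: the pool after task-7, task-3 is (4, 4, 7, 4); every surviving request exceeds it in r1, so progress ends there.
Going as far as possible: task-7, task-3; after that, nothing fits. Check, step by step:
  pool = (1, 1, 3, 3)
  run task-7 (needs (1, 1, 3, 3), free (1, 1, 3, 3)); after release of (1, 1, 3, 1) the pool is (2, 2, 6, 4)
  run task-3 (needs (1, 2, 0, 1), free (2, 2, 6, 4)); after release of (2, 2, 1, 0) the pool is (4, 4, 7, 4)
  blocked: task-5 wants (0, 1, 9, 0), pool (4, 4, 7, 4) — not enough r1
  blocked: task-2 wants (1, 4, 8, 1), pool (4, 4, 7, 4) — not enough r1
  blocked: task-6 wants (2, 4, 8, 1), pool (4, 4, 7, 4) — not enough r1
Never able to finish: task-5, task-2 and task-6.


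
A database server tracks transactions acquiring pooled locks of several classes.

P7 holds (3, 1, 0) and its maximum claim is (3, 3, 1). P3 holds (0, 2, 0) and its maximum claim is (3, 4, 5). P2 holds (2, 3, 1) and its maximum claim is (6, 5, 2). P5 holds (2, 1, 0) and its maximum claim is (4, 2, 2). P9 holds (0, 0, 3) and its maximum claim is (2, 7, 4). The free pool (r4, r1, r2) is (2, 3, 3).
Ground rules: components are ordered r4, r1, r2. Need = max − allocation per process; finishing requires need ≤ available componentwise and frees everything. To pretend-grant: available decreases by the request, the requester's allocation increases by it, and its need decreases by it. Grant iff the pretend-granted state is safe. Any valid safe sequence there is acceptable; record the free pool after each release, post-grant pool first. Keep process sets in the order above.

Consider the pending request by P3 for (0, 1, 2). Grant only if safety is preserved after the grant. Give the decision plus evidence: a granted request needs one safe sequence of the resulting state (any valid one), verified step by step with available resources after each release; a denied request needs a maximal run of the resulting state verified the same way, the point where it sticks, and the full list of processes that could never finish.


GRANT — the state after the grant stays safe, e.g. via P7, P2, P5, P9, P3.
Key observation: granting shrinks the pool to (2, 2, 1), yet P7 still fits and the chain goes through.
Check on the post-grant state, step by step:
  pool = (2, 2, 1)
  run P7 (needs (0, 2, 1), free (2, 2, 1)); after release of (3, 1, 0) the pool is (5, 3, 1)
  run P2 (needs (4, 2, 1), free (5, 3, 1)); after release of (2, 3, 1) the pool is (7, 6, 2)
  run P5 (needs (2, 1, 2), free (7, 6, 2)); after release of (2, 1, 0) the pool is (9, 7, 2)
  run P9 (needs (2, 7, 1), free (9, 7, 2)); after release of (0, 0, 3) the pool is (9, 7, 5)
  run P3 (needs (3, 1, 3), free (9, 7, 5)); after release of (0, 3, 2) the pool is (9, 10, 7)


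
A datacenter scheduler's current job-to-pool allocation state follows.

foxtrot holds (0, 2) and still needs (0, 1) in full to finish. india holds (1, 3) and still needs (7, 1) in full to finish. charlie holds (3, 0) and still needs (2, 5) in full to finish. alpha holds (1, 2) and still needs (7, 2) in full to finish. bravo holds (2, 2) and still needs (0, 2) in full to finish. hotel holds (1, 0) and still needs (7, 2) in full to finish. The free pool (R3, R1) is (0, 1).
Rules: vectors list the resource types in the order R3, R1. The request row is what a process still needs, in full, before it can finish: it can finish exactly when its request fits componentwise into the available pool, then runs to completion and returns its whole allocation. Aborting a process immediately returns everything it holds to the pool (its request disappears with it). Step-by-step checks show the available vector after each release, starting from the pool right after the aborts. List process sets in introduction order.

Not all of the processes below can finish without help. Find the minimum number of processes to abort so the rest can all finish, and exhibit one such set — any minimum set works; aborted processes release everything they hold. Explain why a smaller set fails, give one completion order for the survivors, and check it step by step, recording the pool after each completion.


Minimum abort set: alpha and hotel.
Key observation: aborting alpha and hotel returns (2, 2), and india — hopeless before — runs at step 4 with the returned capacity in the pool.
Minimality, checking each single-abort alternative: foxtrot alone leaves india blocked (short on R3); india alone leaves alpha blocked (short on R3); charlie alone leaves india blocked (short on R3); alpha alone leaves india blocked (short on R3); bravo alone leaves india blocked (short on R3); hotel alone leaves india blocked (short on R3).
Survivors finish in the order: foxtrot, bravo, charlie, india. Check, step by step (pool after the aborts first):
  pool = (2, 3)
  foxtrot needs (0, 1) <= (2, 3) -> finishes; pool += (0, 2) = (2, 5)
  bravo needs (0, 2) <= (2, 5) -> finishes; pool += (2, 2) = (4, 7)
  charlie needs (2, 5) <= (4, 7) -> finishes; pool += (3, 0) = (7, 7)
  india needs (7, 1) <= (7, 7) -> finishes; pool += (1, 3) = (8, 10)


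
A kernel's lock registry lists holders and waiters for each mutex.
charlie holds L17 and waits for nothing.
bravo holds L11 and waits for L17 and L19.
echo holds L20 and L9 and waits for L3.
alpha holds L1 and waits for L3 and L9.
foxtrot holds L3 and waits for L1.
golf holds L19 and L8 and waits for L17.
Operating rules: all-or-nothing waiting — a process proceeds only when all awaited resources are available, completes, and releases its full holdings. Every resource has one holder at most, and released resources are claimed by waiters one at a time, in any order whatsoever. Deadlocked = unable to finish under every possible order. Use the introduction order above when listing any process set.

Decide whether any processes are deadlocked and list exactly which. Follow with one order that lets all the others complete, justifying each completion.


Deadlocked: echo, alpha and foxtrot.
Key observation: the waits loop around echo -> foxtrot -> alpha -> echo with no way out; no other process is dragged down with it.
The rest can finish in the order charlie, golf, bravo.
Walking it through:
  charlie waits on nothing -> runs at once and releases L17
  golf waits on L17 — all released -> runs and releases L19 and L8
  bravo waits on L17 and L19 — all released -> runs and releases L11


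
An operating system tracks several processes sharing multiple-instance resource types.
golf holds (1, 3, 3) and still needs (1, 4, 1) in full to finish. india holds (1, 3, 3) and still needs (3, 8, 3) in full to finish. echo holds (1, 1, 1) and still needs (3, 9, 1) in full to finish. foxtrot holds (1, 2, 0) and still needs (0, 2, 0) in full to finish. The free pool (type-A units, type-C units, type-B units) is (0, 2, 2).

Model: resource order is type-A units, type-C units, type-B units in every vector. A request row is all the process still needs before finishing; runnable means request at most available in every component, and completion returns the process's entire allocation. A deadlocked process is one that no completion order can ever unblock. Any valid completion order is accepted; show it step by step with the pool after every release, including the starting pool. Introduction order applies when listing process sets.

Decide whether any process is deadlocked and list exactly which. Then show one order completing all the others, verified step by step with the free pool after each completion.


The deadlocked set is india and echo.
Key observation: even finishing foxtrot, golf leaves just (2, 7, 5) free — too little type-A units for any of the remaining processes.
One completion order for the rest: foxtrot, golf. Step-by-step check:
  pool = (0, 2, 2)
  foxtrot: need (0, 2, 0) fits (0, 2, 2); releases (1, 2, 0), pool now (1, 4, 2)
  golf: need (1, 4, 1) fits (1, 4, 2); releases (1, 3, 3), pool now (2, 7, 5)
None of the blocked processes ever fits:
  india still needs (3, 8, 3) but only (2, 7, 5) is free — short on type-A units and type-C units
  echo still needs (3, 9, 1) but only (2, 7, 5) is free — short on type-A units and type-C units


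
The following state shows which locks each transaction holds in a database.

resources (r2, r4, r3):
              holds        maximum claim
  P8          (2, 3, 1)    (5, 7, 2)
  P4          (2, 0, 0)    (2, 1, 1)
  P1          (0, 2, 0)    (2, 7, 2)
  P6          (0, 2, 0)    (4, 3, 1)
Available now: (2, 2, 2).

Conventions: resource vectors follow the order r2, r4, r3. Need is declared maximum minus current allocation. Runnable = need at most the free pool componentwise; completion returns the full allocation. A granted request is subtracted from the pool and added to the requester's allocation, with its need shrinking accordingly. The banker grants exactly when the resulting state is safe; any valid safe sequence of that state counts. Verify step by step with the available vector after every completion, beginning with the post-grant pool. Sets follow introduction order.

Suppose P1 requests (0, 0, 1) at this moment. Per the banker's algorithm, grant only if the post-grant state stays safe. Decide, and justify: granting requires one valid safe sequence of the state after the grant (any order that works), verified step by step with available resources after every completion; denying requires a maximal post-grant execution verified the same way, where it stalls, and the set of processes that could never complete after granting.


GRANT. The post-grant state is safe; one safe sequence: P4, P6, P8, P1.
Key observation: after the grant the pool drops to (2, 2, 1), which still lets P4 finish first and unwind the rest.
Check on the post-grant state, step by step:
  pool = (2, 2, 1)
  P4 needs (0, 1, 1) <= (2, 2, 1) -> finishes; pool += (2, 0, 0) = (4, 2, 1)
  P6 needs (4, 1, 1) <= (4, 2, 1) -> finishes; pool += (0, 2, 0) = (4, 4, 1)
  P8 needs (3, 4, 1) <= (4, 4, 1) -> finishes; pool += (2, 3, 1) = (6, 7, 2)
  P1 needs (2, 5, 1) <= (6, 7, 2) -> finishes; pool += (0, 2, 1) = (6, 9, 3)


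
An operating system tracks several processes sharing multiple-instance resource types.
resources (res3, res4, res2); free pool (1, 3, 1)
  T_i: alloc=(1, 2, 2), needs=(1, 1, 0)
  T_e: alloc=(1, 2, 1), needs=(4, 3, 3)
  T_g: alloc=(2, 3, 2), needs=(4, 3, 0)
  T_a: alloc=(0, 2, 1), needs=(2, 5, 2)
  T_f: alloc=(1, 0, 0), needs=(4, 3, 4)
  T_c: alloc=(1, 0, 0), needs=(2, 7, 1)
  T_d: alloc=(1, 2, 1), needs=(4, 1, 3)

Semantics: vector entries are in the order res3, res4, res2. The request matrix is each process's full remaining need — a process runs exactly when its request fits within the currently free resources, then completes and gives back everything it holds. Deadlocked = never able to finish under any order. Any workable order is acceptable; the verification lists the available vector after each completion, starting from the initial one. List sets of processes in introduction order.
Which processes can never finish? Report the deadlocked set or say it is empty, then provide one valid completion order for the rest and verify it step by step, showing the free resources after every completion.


Deadlocked: T_e, T_g, T_f and T_d.
Key observation: once T_i, T_a, T_c finish, the pool peaks at (3, 7, 4) — and every remaining process still needs more res3 than that.
One completion order for the rest: T_i, T_a, T_c. Step-by-step check:
  pool = (1, 3, 1)
  T_i needs (1, 1, 0) <= (1, 3, 1) -> finishes; pool += (1, 2, 2) = (2, 5, 3)
  T_a needs (2, 5, 2) <= (2, 5, 3) -> finishes; pool += (0, 2, 1) = (2, 7, 4)
  T_c needs (2, 7, 1) <= (2, 7, 4) -> finishes; pool += (1, 0, 0) = (3, 7, 4)
None of the blocked processes ever fits:
  blocked: T_e wants (4, 3, 3), pool (3, 7, 4) — not enough res3
  blocked: T_g wants (4, 3, 0), pool (3, 7, 4) — not enough res3
  blocked: T_f wants (4, 3, 4), pool (3, 7, 4) — not enough res3
  blocked: T_d wants (4, 1, 3), pool (3, 7, 4) — not enough res3


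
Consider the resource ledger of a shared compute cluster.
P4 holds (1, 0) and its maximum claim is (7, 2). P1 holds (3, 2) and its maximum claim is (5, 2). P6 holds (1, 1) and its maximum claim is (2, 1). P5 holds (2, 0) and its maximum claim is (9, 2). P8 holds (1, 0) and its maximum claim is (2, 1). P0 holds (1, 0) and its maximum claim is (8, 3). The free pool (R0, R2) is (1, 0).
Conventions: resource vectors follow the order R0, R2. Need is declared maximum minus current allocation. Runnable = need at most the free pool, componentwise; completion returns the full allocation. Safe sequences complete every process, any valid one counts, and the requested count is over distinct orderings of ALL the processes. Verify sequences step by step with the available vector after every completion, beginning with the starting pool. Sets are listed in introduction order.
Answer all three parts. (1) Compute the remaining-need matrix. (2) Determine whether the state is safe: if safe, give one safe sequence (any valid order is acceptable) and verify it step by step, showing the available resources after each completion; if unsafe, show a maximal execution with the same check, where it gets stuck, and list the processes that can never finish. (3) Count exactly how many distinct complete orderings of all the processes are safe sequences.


(1) Outstanding need per process (order R0, R2):
  P4: (6, 2)
  P1: (2, 0)
  P6: (1, 0)
  P5: (7, 2)
  P8: (1, 1)
  P0: (7, 3)
(2) SAFE, for example via the order P6, P1, P8, P4, P5, P0.
Key observation: reading the order forward, P6 is the first process whose need (1, 0) meets the free pool (1, 0) exactly on a resource it requests.
Verifying each step:
  pool = (1, 0)
  P6: need (1, 0) fits (1, 0); releases (1, 1), pool now (2, 1)
  P1: need (2, 0) fits (2, 1); releases (3, 2), pool now (5, 3)
  P8: need (1, 1) fits (5, 3); releases (1, 0), pool now (6, 3)
  P4: need (6, 2) fits (6, 3); releases (1, 0), pool now (7, 3)
  P5: need (7, 2) fits (7, 3); releases (2, 0), pool now (9, 3)
  P0: need (7, 3) fits (9, 3); releases (1, 0), pool now (10, 3)
(3) The exact count: 4 of the possible complete orderings are safe sequences.
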